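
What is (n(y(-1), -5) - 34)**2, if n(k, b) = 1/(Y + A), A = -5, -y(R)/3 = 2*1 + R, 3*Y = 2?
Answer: 198025/169 ≈ 1171.7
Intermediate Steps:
Y = 2/3 (Y = (1/3)*2 = 2/3 ≈ 0.66667)
y(R) = -6 - 3*R (y(R) = -3*(2*1 + R) = -3*(2 + R) = -6 - 3*R)
n(k, b) = -3/13 (n(k, b) = 1/(2/3 - 5) = 1/(-13/3) = -3/13)
(n(y(-1), -5) - 34)**2 = (-3/13 - 34)**2 = (-445/13)**2 = 198025/169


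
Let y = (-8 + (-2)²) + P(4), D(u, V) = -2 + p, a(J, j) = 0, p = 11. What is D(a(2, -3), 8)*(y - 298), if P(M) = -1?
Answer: -2727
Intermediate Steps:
D(u, V) = 9 (D(u, V) = -2 + 11 = 9)
y = -5 (y = (-8 + (-2)²) - 1 = (-8 + 4) - 1 = -4 - 1 = -5)
D(a(2, -3), 8)*(y - 298) = 9*(-5 - 298) = 9*(-303) = -2727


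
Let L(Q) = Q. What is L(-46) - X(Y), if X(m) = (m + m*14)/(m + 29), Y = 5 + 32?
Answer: -1197/22 ≈ -54.409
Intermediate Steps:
Y = 37
X(m) = 15*m/(29 + m) (X(m) = (m + 14*m)/(29 + m) = (15*m)/(29 + m) = 15*m/(29 + m))
L(-46) - X(Y) = -46 - 15*37/(29 + 37) = -46 - 15*37/66 = -46 - 1*185/22 = -46 - 185/22 = -1197/22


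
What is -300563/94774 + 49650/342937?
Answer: -98368644431/32501511238 ≈ -3.0266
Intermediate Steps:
-300563/94774 + 49650/342937 = -98368644431/32501511238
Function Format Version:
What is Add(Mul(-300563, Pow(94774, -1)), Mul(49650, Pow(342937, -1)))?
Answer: Rational(-98368644431, 32501511238) ≈ -3.0266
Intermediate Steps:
Add(Mul(-300563, Pow(94774, -1)), Mul(49650, Pow(342937, -1))) = Add(Mul(-300563, Rational(1, 94774)), Mul(49650, Rational(1, 342937))) = Add(Rational(-300563, 94774), Rational(49650, 342937)) = Rational(-98368644431, 32501511238)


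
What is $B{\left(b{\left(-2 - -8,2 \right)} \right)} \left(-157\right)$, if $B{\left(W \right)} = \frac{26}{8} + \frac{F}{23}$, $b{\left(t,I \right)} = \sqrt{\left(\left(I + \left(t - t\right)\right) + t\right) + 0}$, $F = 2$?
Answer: $- \frac{48199}{92} \approx -523.9$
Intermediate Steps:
$b{\left(t,I \right)} = \sqrt{I + t}$ ($b{\left(t,I \right)} = \sqrt{\left(\left(I + 0\right) + t\right) + 0} = \sqrt{\left(I + t\right) + 0} = \sqrt{I + t}$)
$B{\left(W \right)} = \frac{307}{92}$ ($B{\left(W \right)} = \frac{26}{8} + \frac{2}{23} = 26 \cdot \frac{1}{8} + 2 \cdot \frac{1}{23} = \frac{13}{4} + \frac{2}{23} = \frac{307}{92}$)
$B{\left(b{\left(-2 - -8,2 \right)} \right)} \left(-157\right) = \frac{307}{92} \left(-157\right) = - \frac{48199}{92}$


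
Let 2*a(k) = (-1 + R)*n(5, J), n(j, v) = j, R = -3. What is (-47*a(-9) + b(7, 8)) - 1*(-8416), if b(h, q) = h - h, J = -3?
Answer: 8886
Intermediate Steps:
b(h, q) = 0
a(k) = -10 (a(k) = ((-1 - 3)*5)/2 = (-4*5)/2 = (½)*(-20) = -10)
(-47*a(-9) + b(7, 8)) - 1*(-8416) = (-47*(-10) + 0) - 1*(-8416) = (470 + 0) + 8416 = 470 + 8416 = 8886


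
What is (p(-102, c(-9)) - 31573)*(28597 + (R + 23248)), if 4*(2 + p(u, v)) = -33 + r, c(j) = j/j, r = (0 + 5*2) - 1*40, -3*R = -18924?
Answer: -7348387539/4 ≈ -1.8371e+9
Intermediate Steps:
R = 6308 (R = -⅓*(-18924) = 6308)
r = -30 (r = (0 + 10) - 40 = 10 - 40 = -30)
c(j) = 1
p(u, v) = -71/4 (p(u, v) = -2 + (-33 - 30)/4 = -2 + (¼)*(-63) = -2 - 63/4 = -71/4)
(p(-102, c(-9)) - 31573)*(28597 + (R + 23248)) = (-71/4 - 31573)*(28597 + (6308 + 23248)) = -126363*(28597 + 29556)/4 = -126363/4*58153 = -7348387539/4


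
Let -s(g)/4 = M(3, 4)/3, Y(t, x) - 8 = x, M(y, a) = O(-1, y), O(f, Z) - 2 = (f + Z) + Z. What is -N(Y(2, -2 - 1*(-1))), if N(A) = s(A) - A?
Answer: 49/3 ≈ 16.333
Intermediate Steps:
O(f, Z) = 2 + f + 2*Z (O(f, Z) = 2 + ((f + Z) + Z) = 2 + ((Z + f) + Z) = 2 + (f + 2*Z) = 2 + f + 2*Z)
M(y, a) = 1 + 2*y (M(y, a) = 2 - 1 + 2*y = 1 + 2*y)
Y(t, x) = 8 + x
s(g) = -28/3 (s(g) = -4*(1 + 2*3)/3 = -4*(1 + 6)/3 = -28/3)
N(A) = -28/3 - A
-N(Y(2, -2 - 1*(-1))) = -(-28/3 - (8 + (-2 - 1*(-1)))) = -(-28/3 - (8 + (-2 + 1))) = -(-28/3 - (8 - 1)) = -(-28/3 - 1*7) = -(-28/3 - 7) = -1*(-49/3) = 49/3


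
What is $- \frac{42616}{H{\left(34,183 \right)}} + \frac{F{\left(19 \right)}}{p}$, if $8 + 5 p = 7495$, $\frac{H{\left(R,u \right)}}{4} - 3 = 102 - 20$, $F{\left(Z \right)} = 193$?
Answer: $- \frac{79684473}{636395} \approx -125.21$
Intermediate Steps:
$H{\left(R,u \right)} = 340$ ($H{\left(R,u \right)} = 12 + 4 \left(102 - 20\right) = 12 + 4 \cdot 82 = 12 + 328 = 340$)
$p = \frac{7487}{5}$ ($p = - \frac{8}{5} + \frac{1}{5} \cdot 7495 = - \frac{8}{5} + 1499 = \frac{7487}{5} \approx 1497.4$)
$- \frac{42616}{H{\left(34,183 \right)}} + \frac{F{\left(19 \right)}}{p} = - \frac{42616}{340} + \frac{193}{\frac{7487}{5}} = \left(-42616\right) \frac{1}{340} + 193 \cdot \frac{5}{7487} = - \frac{10654}{85} + \frac{965}{7487} = - \frac{79684473}{636395}$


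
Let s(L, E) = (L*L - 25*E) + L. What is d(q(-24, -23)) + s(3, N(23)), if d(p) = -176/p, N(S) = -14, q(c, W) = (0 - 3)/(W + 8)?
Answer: -518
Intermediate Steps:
q(c, W) = -3/(8 + W)
s(L, E) = L + L² - 25*E (s(L, E) = (L² - 25*E) + L = L + L² - 25*E)
d(q(-24, -23)) + s(3, N(23)) = -176/((-3/(8 - 23))) + (3 + 3² - 25*(-14)) = -176/((-3/(-15))) + (3 + 9 + 350) = -176/((-3*(-1/15))) + 362 = -176/⅕ + 362 = -176*5 + 362 = -880 + 362 = -518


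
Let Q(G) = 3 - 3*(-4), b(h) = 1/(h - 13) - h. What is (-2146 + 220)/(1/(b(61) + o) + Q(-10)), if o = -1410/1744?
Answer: -69180422/538207 ≈ -128.54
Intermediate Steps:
b(h) = 1/(-13 + h) - h
Q(G) = 15 (Q(G) = 3 + 12 = 15)
o = -705/872 (o = -1410*1/1744 = -705/872 ≈ -0.80849)
(-2146 + 220)/(1/(b(61) + o) + Q(-10)) = (-2146 + 220)/(1/((1 - 1*61² + 13*61)/(-13 + 61) - 705/872) + 15) = -1926/(1/((1 - 1*3721 + 793)/48 - 705/872) + 15) = -1926/(1/((1 - 3721 + 793)/48 - 705/872) + 15) = -1926/(1/((1/48)*(-2927) - 705/872) + 15) = -1926/(1/(-2927/48 - 705/872) + 15) = -1926/(1/(-323273/5232) + 15) = -1926/(-5232/323273 + 15) = -1926/4843863/323273 = -1926*323273/4843863 = -69180422/538207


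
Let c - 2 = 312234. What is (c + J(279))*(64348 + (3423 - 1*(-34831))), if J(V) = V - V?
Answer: 32036038072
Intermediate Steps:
c = 312236 (c = 2 + 312234 = 312236)
J(V) = 0
(c + J(279))*(64348 + (3423 - 1*(-34831))) = (312236 + 0)*(64348 + (3423 - 1*(-34831))) = 312236*(64348 + (3423 + 34831)) = 312236*(64348 + 38254) = 312236*102602 = 32036038072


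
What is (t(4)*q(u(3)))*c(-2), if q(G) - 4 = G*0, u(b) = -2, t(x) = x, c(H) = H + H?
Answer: -64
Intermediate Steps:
c(H) = 2*H
q(G) = 4 (q(G) = 4 + G*0 = 4 + 0 = 4)
(t(4)*q(u(3)))*c(-2) = (4*4)*(2*(-2)) = 16*(-4) = -64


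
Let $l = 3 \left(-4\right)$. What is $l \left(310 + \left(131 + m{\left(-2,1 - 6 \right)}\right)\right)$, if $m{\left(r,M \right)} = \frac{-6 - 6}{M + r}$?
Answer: $- \frac{37188}{7} \approx -5312.6$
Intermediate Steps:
$l = -12$
$m{\left(r,M \right)} = - \frac{12}{M + r}$
$l \left(310 + \left(131 + m{\left(-2,1 - 6 \right)}\right)\right) = - 12 \left(310 + \left(131 - \frac{12}{\left(1 - 6\right) - 2}\right)\right) = - 12 \left(310 + \left(131 - \frac{12}{-5 - 2}\right)\right) = - 12 \left(310 + \left(131 - \frac{12}{-7}\right)\right) = - 12 \left(310 + \left(131 - - \frac{12}{7}\right)\right) = - 12 \left(310 + \left(131 + \frac{12}{7}\right)\right) = - 12 \left(310 + \frac{929}{7}\right) = \left(-12\right) \frac{3099}{7} = - \frac{37188}{7}$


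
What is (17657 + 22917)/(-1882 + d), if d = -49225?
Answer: -40574/51107 ≈ -0.79390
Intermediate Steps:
(17657 + 22917)/(-1882 + d) = (17657 + 22917)/(-1882 - 49225) = 40574/(-51107) = 40574*(-1/51107) = -40574/51107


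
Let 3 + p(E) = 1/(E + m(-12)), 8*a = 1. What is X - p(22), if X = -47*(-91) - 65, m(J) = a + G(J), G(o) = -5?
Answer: 577447/137 ≈ 4214.9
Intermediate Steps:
a = ⅛ (a = (⅛)*1 = ⅛ ≈ 0.12500)
m(J) = -39/8 (m(J) = ⅛ - 5 = -39/8)
X = 4212 (X = 4277 - 65 = 4212)
p(E) = -3 + 1/(-39/8 + E) (p(E) = -3 + 1/(E - 39/8) = -3 + 1/(-39/8 + E))
X - p(22) = 4212 - (125 - 24*22)/(-39 + 8*22) = 4212 - (125 - 528)/(-39 + 176) = 4212 - (-403)/137 = 4212 - 1*(-403/137) = 4212 + 403/137 = 577447/137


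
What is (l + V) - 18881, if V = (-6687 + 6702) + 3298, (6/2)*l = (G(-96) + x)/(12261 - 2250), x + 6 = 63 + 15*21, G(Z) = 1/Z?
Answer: -44885123713/2883168 ≈ -15568.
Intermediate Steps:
x = 372 (x = -6 + (63 + 15*21) = -6 + (63 + 315) = -6 + 378 = 372)
l = 35711/2883168 (l = ((1/(-96) + 372)/(12261 - 2250))/3 = ((-1/96 + 372)/10011)/3 = ((35711/96)*(1/10011))/3 = (⅓)*(35711/961056) = 35711/2883168 ≈ 0.012386)
V = 3313 (V = 15 + 3298 = 3313)
(l + V) - 18881 = (35711/2883168 + 3313) - 18881 = 9551971295/2883168 - 18881 = -44885123713/2883168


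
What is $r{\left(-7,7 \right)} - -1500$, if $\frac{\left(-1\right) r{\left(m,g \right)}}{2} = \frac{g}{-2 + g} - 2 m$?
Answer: $\frac{7346}{5} \approx 1469.2$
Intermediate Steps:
$r{\left(m,g \right)} = 4 m - \frac{2 g}{-2 + g}$ ($r{\left(m,g \right)} = - 2 \left(\frac{g}{-2 + g} - 2 m\right) = - 2 \left(- 2 m + \frac{g}{-2 + g}\right) = 4 m - \frac{2 g}{-2 + g}$)
$r{\left(-7,7 \right)} - -1500 = \frac{2 \left(\left(-1\right) 7 - -28 + 2 \cdot 7 \left(-7\right)\right)}{-2 + 7} - -1500 = \frac{2 \left(-7 + 28 - 98\right)}{5} + 1500 = 2 \cdot \frac{1}{5} \left(-77\right) + 1500 = - \frac{154}{5} + 1500 = \frac{7346}{5}$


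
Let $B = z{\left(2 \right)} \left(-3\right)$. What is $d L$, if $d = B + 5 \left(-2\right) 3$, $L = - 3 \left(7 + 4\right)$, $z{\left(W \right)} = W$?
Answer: $1188$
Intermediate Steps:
$L = -33$ ($L = \left(-3\right) 11 = -33$)
$B = -6$ ($B = 2 \left(-3\right) = -6$)
$d = -36$ ($d = -6 + 5 \left(-2\right) 3 = -6 - 30 = -36$)
$d L = \left(-36\right) \left(-33\right) = 1188$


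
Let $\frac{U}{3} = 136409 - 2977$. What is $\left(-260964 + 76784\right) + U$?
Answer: $216116$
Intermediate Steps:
$U = 400296$ ($U = 3 \left(136409 - 2977\right) = 3 \cdot 133432 = 400296$)
$\left(-260964 + 76784\right) + U = \left(-260964 + 76784\right) + 400296 = -184180 + 400296 = 216116$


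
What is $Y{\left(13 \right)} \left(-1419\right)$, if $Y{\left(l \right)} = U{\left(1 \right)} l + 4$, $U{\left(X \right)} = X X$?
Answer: $-24123$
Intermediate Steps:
$U{\left(X \right)} = X^{2}$
$Y{\left(l \right)} = 4 + l$ ($Y{\left(l \right)} = 1^{2} l + 4 = 1 l + 4 = l + 4 = 4 + l$)
$Y{\left(13 \right)} \left(-1419\right) = \left(4 + 13\right) \left(-1419\right) = 17 \left(-1419\right) = -24123$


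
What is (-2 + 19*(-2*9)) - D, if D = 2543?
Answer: -2887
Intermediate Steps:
(-2 + 19*(-2*9)) - D = (-2 + 19*(-2*9)) - 1*2543 = (-2 + 19*(-18)) - 2543 = (-2 - 342) - 2543 = -344 - 2543 = -2887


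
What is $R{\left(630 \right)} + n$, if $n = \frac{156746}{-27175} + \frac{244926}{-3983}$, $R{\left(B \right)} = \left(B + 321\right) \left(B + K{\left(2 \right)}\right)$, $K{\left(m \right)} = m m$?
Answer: $\frac{65253105181982}{108238025} \approx 6.0287 \cdot 10^{5}$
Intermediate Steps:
$K{\left(m \right)} = m^{2}$
$R{\left(B \right)} = \left(4 + B\right) \left(321 + B\right)$ ($R{\left(B \right)} = \left(B + 321\right) \left(B + 2^{2}\right) = \left(321 + B\right) \left(B + 4\right) = \left(321 + B\right) \left(4 + B\right) = \left(4 + B\right) \left(321 + B\right)$)
$n = - \frac{7280183368}{108238025}$ ($n = 156746 \left(- \frac{1}{27175}\right) + 244926 \left(- \frac{1}{3983}\right) = - \frac{156746}{27175} - \frac{244926}{3983} = - \frac{7280183368}{108238025} \approx -67.261$)
$R{\left(630 \right)} + n = \left(1284 + 630^{2} + 325 \cdot 630\right) - \frac{7280183368}{108238025} = \left(1284 + 396900 + 204750\right) - \frac{7280183368}{108238025} = 602934 - \frac{7280183368}{108238025} = \frac{65253105181982}{108238025}$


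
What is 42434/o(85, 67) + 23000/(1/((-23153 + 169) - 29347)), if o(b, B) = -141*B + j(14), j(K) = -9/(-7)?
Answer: -39791445928519/33060 ≈ -1.2036e+9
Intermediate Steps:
j(K) = 9/7 (j(K) = -9*(-⅐) = 9/7)
o(b, B) = 9/7 - 141*B (o(b, B) = -141*B + 9/7 = 9/7 - 141*B)
42434/o(85, 67) + 23000/(1/((-23153 + 169) - 29347)) = 42434/(9/7 - 141*67) + 23000/(1/((-23153 + 169) - 29347)) = 42434/(9/7 - 9447) + 23000/(1/(-22984 - 29347)) = 42434/(-66120/7) + 23000/(1/(-52331)) = 42434*(-7/66120) + 23000/(-1/52331) = -148519/33060 + 23000*(-52331) = -148519/33060 - 1203613000 = -39791445928519/33060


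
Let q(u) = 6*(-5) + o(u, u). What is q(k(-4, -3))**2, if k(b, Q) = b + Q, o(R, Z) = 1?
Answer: 841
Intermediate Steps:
k(b, Q) = Q + b
q(u) = -29 (q(u) = 6*(-5) + 1 = -30 + 1 = -29)
q(k(-4, -3))**2 = (-29)**2 = 841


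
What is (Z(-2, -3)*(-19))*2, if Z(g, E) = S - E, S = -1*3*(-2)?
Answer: -342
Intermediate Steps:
S = 6 (S = -3*(-2) = 6)
Z(g, E) = 6 - E
(Z(-2, -3)*(-19))*2 = ((6 - 1*(-3))*(-19))*2 = ((6 + 3)*(-19))*2 = (9*(-19))*2 = -171*2 = -342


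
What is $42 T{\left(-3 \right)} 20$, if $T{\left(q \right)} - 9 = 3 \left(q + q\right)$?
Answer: $-7560$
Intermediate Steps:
$T{\left(q \right)} = 9 + 6 q$ ($T{\left(q \right)} = 9 + 3 \left(q + q\right) = 9 + 3 \cdot 2 q = 9 + 6 q$)
$42 T{\left(-3 \right)} 20 = 42 \left(9 + 6 \left(-3\right)\right) 20 = 42 \left(9 - 18\right) 20 = 42 \left(-9\right) 20 = \left(-378\right) 20 = -7560$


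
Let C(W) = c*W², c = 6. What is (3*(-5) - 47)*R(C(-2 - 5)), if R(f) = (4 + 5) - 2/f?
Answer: -81964/147 ≈ -557.58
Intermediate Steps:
C(W) = 6*W²
R(f) = 9 - 2/f
(3*(-5) - 47)*R(C(-2 - 5)) = (3*(-5) - 47)*(9 - 2*1/(6*(-2 - 5)²)) = (-15 - 47)*(9 - 2/(6*(-7)²)) = -62*(9 - 2/(6*49)) = -62*(9 - 2/294) = -62*(9 - 2*1/294) = -62*(9 - 1/147) = -62*1322/147 = -81964/147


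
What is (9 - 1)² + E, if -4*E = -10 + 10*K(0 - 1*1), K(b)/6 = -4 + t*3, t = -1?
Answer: 343/2 ≈ 171.50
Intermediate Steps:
K(b) = -42 (K(b) = 6*(-4 - 1*3) = 6*(-4 - 3) = 6*(-7) = -42)
E = 215/2 (E = -(-10 + 10*(-42))/4 = -(-10 - 420)/4 = -¼*(-430) = 215/2 ≈ 107.50)
(9 - 1)² + E = (9 - 1)² + 215/2 = 8² + 215/2 = 64 + 215/2 = 343/2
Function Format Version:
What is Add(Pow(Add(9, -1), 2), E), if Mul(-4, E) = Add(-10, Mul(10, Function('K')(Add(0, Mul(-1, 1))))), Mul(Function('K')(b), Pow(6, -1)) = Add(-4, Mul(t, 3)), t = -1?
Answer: Rational(343, 2) ≈ 171.50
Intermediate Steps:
Function('K')(b) = -42 (Function('K')(b) = Mul(6, Add(-4, Mul(-1, 3))) = Mul(6, Add(-4, -3)) = Mul(6, -7) = -42)
E = Rational(215, 2) (E = Mul(Rational(-1, 4), Add(-10, Mul(10, -42))) = Mul(Rational(-1, 4), Add(-10, -420)) = Mul(Rational(-1, 4), -430) = Rational(215, 2) ≈ 107.50)
Add(Pow(Add(9, -1), 2), E) = Add(Pow(Add(9, -1), 2), Rational(215, 2)) = Add(Pow(8, 2), Rational(215, 2)) = Add(64, Rational(215, 2)) = Rational(343, 2)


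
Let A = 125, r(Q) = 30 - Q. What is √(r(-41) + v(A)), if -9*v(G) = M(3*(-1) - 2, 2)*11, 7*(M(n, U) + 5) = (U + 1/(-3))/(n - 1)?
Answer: √1224986/126 ≈ 8.7841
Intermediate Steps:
M(n, U) = -5 + (-⅓ + U)/(7*(-1 + n)) (M(n, U) = -5 + ((U + 1/(-3))/(n - 1))/7 = -5 + ((U - ⅓)/(-1 + n))/7 = -5 + ((-⅓ + U)/(-1 + n))/7 = -5 + (-⅓ + U)/(7*(-1 + n)))
v(G) = 6985/1134 (v(G) = -(104 - 105*(3*(-1) - 2) + 3*2)/(21*(-1 + (3*(-1) - 2)))*11/9 = -(104 - 105*(-3 - 2) + 6)/(21*(-1 + (-3 - 2)))*11/9 = -(104 - 105*(-5) + 6)/(21*(-1 - 5))*11/9 = -(1/21)*(104 + 525 + 6)/(-6)*11/9 = -(1/21)*(-⅙)*635*11/9 = -(-635)*11/1134 = -⅑*(-6985/126) = 6985/1134)
√(r(-41) + v(A)) = √((30 - 1*(-41)) + 6985/1134) = √((30 + 41) + 6985/1134) = √(71 + 6985/1134) = √(87499/1134) = √1224986/126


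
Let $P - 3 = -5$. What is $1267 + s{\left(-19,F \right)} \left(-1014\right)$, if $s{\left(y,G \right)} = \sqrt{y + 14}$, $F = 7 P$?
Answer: $1267 - 1014 i \sqrt{5} \approx 1267.0 - 2267.4 i$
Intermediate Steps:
$P = -2$ ($P = 3 - 5 = -2$)
$F = -14$ ($F = 7 \left(-2\right) = -14$)
$s{\left(y,G \right)} = \sqrt{14 + y}$
$1267 + s{\left(-19,F \right)} \left(-1014\right) = 1267 + \sqrt{14 - 19} \left(-1014\right) = 1267 + \sqrt{-5} \left(-1014\right) = 1267 + i \sqrt{5} \left(-1014\right) = 1267 - 1014 i \sqrt{5}$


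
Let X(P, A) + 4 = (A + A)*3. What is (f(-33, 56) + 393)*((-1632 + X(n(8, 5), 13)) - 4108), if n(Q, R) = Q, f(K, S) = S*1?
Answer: -2544034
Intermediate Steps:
f(K, S) = S
X(P, A) = -4 + 6*A (X(P, A) = -4 + (A + A)*3 = -4 + (2*A)*3 = -4 + 6*A)
(f(-33, 56) + 393)*((-1632 + X(n(8, 5), 13)) - 4108) = (56 + 393)*((-1632 + (-4 + 6*13)) - 4108) = 449*((-1632 + (-4 + 78)) - 4108) = 449*((-1632 + 74) - 4108) = 449*(-1558 - 4108) = 449*(-5666) = -2544034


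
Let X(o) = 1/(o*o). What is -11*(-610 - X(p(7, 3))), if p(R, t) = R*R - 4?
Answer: 13587761/2025 ≈ 6710.0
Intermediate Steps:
p(R, t) = -4 + R² (p(R, t) = R² - 4 = -4 + R²)
X(o) = o⁻² (X(o) = 1/(o²) = o⁻²)
-11*(-610 - X(p(7, 3))) = -11*(-610 - 1/(-4 + 7²)²) = -11*(-610 - 1/(-4 + 49)²) = -11*(-610 - 1/45²) = -11*(-610 - 1*1/2025) = -11*(-610 - 1/2025) = -11*(-1235251/2025) = 13587761/2025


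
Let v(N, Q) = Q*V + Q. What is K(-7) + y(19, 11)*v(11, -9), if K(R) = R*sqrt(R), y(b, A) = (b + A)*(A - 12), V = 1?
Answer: 540 - 7*I*sqrt(7) ≈ 540.0 - 18.52*I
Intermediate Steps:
v(N, Q) = 2*Q (v(N, Q) = Q*1 + Q = Q + Q = 2*Q)
y(b, A) = (-12 + A)*(A + b) (y(b, A) = (A + b)*(-12 + A) = (-12 + A)*(A + b))
K(R) = R**(3/2)
K(-7) + y(19, 11)*v(11, -9) = (-7)**(3/2) + (11**2 - 12*11 - 12*19 + 11*19)*(2*(-9)) = -7*I*sqrt(7) + (121 - 132 - 228 + 209)*(-18) = -7*I*sqrt(7) - 30*(-18) = -7*I*sqrt(7) + 540 = 540 - 7*I*sqrt(7)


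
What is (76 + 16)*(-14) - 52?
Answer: -1340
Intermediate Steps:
(76 + 16)*(-14) - 52 = 92*(-14) - 52 = -1288 - 52 = -1340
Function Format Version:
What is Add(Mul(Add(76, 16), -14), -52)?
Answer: -1340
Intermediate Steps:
Add(Mul(Add(76, 16), -14), -52) = Add(Mul(92, -14), -52) = Add(-1288, -52) = -1340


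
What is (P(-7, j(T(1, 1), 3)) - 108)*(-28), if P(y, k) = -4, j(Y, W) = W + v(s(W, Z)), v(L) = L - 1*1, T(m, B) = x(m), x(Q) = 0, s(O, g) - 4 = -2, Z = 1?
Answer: 3136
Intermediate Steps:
s(O, g) = 2 (s(O, g) = 4 - 2 = 2)
T(m, B) = 0
v(L) = -1 + L (v(L) = L - 1 = -1 + L)
j(Y, W) = 1 + W (j(Y, W) = W + (-1 + 2) = W + 1 = 1 + W)
(P(-7, j(T(1, 1), 3)) - 108)*(-28) = (-4 - 108)*(-28) = -112*(-28) = 3136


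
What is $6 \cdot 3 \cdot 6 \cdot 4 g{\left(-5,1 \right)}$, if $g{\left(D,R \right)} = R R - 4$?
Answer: $-1296$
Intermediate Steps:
$g{\left(D,R \right)} = -4 + R^{2}$ ($g{\left(D,R \right)} = R^{2} - 4 = -4 + R^{2}$)
$6 \cdot 3 \cdot 6 \cdot 4 g{\left(-5,1 \right)} = 6 \cdot 3 \cdot 6 \cdot 4 \left(-4 + 1^{2}\right) = 6 \cdot 18 \cdot 4 \left(-4 + 1\right) = 6 \cdot 72 \left(-3\right) = 432 \left(-3\right) = -1296$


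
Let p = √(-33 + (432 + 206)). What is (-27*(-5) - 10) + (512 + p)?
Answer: 637 + 11*√5 ≈ 661.60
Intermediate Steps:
p = 11*√5 (p = √(-33 + 638) = √605 = 11*√5 ≈ 24.597)
(-27*(-5) - 10) + (512 + p) = (-27*(-5) - 10) + (512 + 11*√5) = (135 - 10) + (512 + 11*√5) = 125 + (512 + 11*√5) = 637 + 11*√5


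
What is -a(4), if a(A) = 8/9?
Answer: -8/9 ≈ -0.88889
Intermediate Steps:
a(A) = 8/9 (a(A) = 8*(⅑) = 8/9)
-a(4) = -1*8/9 = -8/9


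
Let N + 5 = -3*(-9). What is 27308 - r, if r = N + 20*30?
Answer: 26686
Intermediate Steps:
N = 22 (N = -5 - 3*(-9) = -5 + 27 = 22)
r = 622 (r = 22 + 20*30 = 22 + 600 = 622)
27308 - r = 27308 - 1*622 = 27308 - 622 = 26686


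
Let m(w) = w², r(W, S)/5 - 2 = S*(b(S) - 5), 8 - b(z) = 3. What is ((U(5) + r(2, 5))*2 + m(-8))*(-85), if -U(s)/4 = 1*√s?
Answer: -7140 + 680*√5 ≈ -5619.5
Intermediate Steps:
U(s) = -4*√s
b(z) = 5 (b(z) = 8 - 1*3 = 8 - 3 = 5)
r(W, S) = 10 (r(W, S) = 10 + 5*(S*(5 - 5)) = 10 + 5*(S*0) = 10 + 5*0 = 10 + 0 = 10)
((U(5) + r(2, 5))*2 + m(-8))*(-85) = ((-4*√5 + 10)*2 + (-8)²)*(-85) = ((10 - 4*√5)*2 + 64)*(-85) = ((20 - 8*√5) + 64)*(-85) = (84 - 8*√5)*(-85) = -7140 + 680*√5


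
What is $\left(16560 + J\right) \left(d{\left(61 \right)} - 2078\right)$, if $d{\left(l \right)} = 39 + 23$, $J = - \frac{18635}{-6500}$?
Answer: $- \frac{10851990408}{325} \approx -3.3391 \cdot 10^{7}$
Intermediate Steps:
$J = \frac{3727}{1300}$ ($J = \left(-18635\right) \left(- \frac{1}{6500}\right) = \frac{3727}{1300} \approx 2.8669$)
$d{\left(l \right)} = 62$
$\left(16560 + J\right) \left(d{\left(61 \right)} - 2078\right) = \left(16560 + \frac{3727}{1300}\right) \left(62 - 2078\right) = \frac{21531727}{1300} \left(-2016\right) = - \frac{10851990408}{325}$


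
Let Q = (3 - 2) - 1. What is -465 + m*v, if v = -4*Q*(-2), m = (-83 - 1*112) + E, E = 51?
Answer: -465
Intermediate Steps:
Q = 0 (Q = 1 - 1 = 0)
m = -144 (m = (-83 - 1*112) + 51 = (-83 - 112) + 51 = -195 + 51 = -144)
v = 0 (v = -4*0*(-2) = 0*(-2) = 0)
-465 + m*v = -465 - 144*0 = -465 + 0 = -465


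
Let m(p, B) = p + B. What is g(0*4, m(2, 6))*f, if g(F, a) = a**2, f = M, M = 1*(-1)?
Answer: -64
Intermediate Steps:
m(p, B) = B + p
M = -1
f = -1
g(0*4, m(2, 6))*f = (6 + 2)**2*(-1) = 8**2*(-1) = 64*(-1) = -64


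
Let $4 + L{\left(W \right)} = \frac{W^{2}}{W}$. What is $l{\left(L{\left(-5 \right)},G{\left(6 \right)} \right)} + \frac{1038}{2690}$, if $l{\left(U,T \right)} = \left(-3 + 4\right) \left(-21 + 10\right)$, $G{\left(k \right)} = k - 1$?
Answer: $- \frac{14276}{1345} \approx -10.614$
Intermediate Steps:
$G{\left(k \right)} = -1 + k$
$L{\left(W \right)} = -4 + W$ ($L{\left(W \right)} = -4 + \frac{W^{2}}{W} = -4 + W$)
$l{\left(U,T \right)} = -11$ ($l{\left(U,T \right)} = 1 \left(-11\right) = -11$)
$l{\left(L{\left(-5 \right)},G{\left(6 \right)} \right)} + \frac{1038}{2690} = -11 + \frac{1038}{2690} = -11 + 1038 \cdot \frac{1}{2690} = -11 + \frac{519}{1345} = - \frac{14276}{1345}$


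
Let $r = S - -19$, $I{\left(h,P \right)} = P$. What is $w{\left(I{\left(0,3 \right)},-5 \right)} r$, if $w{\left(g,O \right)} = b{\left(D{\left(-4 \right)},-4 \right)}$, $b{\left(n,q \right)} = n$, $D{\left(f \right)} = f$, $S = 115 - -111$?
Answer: $-980$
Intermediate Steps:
$S = 226$ ($S = 115 + 111 = 226$)
$w{\left(g,O \right)} = -4$
$r = 245$ ($r = 226 - -19 = 226 + 19 = 245$)
$w{\left(I{\left(0,3 \right)},-5 \right)} r = \left(-4\right) 245 = -980$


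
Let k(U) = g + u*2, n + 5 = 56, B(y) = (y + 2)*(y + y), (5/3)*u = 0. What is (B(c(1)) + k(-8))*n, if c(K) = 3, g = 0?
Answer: 1530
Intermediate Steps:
u = 0 (u = (⅗)*0 = 0)
B(y) = 2*y*(2 + y) (B(y) = (2 + y)*(2*y) = 2*y*(2 + y))
n = 51 (n = -5 + 56 = 51)
k(U) = 0 (k(U) = 0 + 0*2 = 0 + 0 = 0)
(B(c(1)) + k(-8))*n = (2*3*(2 + 3) + 0)*51 = (2*3*5 + 0)*51 = (30 + 0)*51 = 30*51 = 1530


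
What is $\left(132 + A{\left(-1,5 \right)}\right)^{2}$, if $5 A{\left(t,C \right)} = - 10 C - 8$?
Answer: $\frac{362404}{25} \approx 14496.0$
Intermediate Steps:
$A{\left(t,C \right)} = - \frac{8}{5} - 2 C$ ($A{\left(t,C \right)} = \frac{- 10 C - 8}{5} = \frac{-8 - 10 C}{5} = - \frac{8}{5} - 2 C$)
$\left(132 + A{\left(-1,5 \right)}\right)^{2} = \left(132 - \frac{58}{5}\right)^{2} = \left(\frac{602}{5}\right)^{2} = \frac{362404}{25}$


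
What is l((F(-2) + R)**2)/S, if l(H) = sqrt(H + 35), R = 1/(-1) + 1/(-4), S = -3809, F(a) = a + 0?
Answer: -27/15236 ≈ -0.0017721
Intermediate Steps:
F(a) = a
R = -5/4 (R = 1*(-1) + 1*(-1/4) = -1 - 1/4 = -5/4 ≈ -1.2500)
l(H) = sqrt(35 + H)
l((F(-2) + R)**2)/S = sqrt(35 + (-2 - 5/4)**2)/(-3809) = sqrt(35 + (-13/4)**2)*(-1/3809) = sqrt(35 + 169/16)*(-1/3809) = sqrt(729/16)*(-1/3809) = (27/4)*(-1/3809) = -27/15236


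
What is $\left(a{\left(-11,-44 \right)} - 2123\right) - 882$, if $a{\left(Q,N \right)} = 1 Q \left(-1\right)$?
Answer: $-2994$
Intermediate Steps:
$a{\left(Q,N \right)} = - Q$ ($a{\left(Q,N \right)} = Q \left(-1\right) = - Q$)
$\left(a{\left(-11,-44 \right)} - 2123\right) - 882 = \left(\left(-1\right) \left(-11\right) - 2123\right) - 882 = \left(11 - 2123\right) - 882 = -2112 - 882 = -2994$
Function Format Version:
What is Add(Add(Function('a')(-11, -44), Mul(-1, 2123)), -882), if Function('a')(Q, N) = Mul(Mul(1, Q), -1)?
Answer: -2994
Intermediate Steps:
Function('a')(Q, N) = Mul(-1, Q) (Function('a')(Q, N) = Mul(Q, -1) = Mul(-1, Q))
Add(Add(Function('a')(-11, -44), Mul(-1, 2123)), -882) = Add(Add(Mul(-1, -11), Mul(-1, 2123)), -882) = Add(Add(11, -2123), -882) = Add(-2112, -882) = -2994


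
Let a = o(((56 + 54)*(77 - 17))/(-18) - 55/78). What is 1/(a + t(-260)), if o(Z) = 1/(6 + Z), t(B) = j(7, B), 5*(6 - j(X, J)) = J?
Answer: 28187/1634768 ≈ 0.017242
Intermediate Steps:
j(X, J) = 6 - J/5
t(B) = 6 - B/5
a = -78/28187 (a = 1/(6 + (((56 + 54)*(77 - 17))/(-18) - 55/78)) = 1/(6 + ((110*60)*(-1/18) - 55*1/78)) = 1/(6 + (6600*(-1/18) - 55/78)) = 1/(6 + (-1100/3 - 55/78)) = 1/(6 - 28655/78) = 1/(-28187/78) = -78/28187 ≈ -0.0027672)
1/(a + t(-260)) = 1/(-78/28187 + (6 - 1/5*(-260))) = 1/(-78/28187 + (6 + 52)) = 1/(-78/28187 + 58) = 1/(1634768/28187) = 28187/1634768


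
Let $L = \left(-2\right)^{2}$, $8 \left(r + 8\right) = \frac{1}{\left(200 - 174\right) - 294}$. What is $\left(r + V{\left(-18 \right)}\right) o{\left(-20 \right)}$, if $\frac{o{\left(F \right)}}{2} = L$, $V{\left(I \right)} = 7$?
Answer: $- \frac{2145}{268} \approx -8.0037$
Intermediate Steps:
$r = - \frac{17153}{2144}$ ($r = -8 + \frac{1}{8 \left(\left(200 - 174\right) - 294\right)} = -8 + \frac{1}{8 \left(26 - 294\right)} = -8 + \frac{1}{8 \left(-268\right)} = -8 + \frac{1}{8} \left(- \frac{1}{268}\right) = -8 - \frac{1}{2144} = - \frac{17153}{2144} \approx -8.0005$)
$L = 4$
$o{\left(F \right)} = 8$ ($o{\left(F \right)} = 2 \cdot 4 = 8$)
$\left(r + V{\left(-18 \right)}\right) o{\left(-20 \right)} = \left(- \frac{17153}{2144} + 7\right) 8 = \left(- \frac{2145}{2144}\right) 8 = - \frac{2145}{268}$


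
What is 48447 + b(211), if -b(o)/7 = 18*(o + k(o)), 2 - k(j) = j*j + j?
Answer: 5657841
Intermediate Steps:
k(j) = 2 - j - j² (k(j) = 2 - (j*j + j) = 2 - (j² + j) = 2 - (j + j²) = 2 + (-j - j²) = 2 - j - j²)
b(o) = -252 + 126*o² (b(o) = -126*(o + (2 - o - o²)) = -126*(2 - o²) = -7*(36 - 18*o²) = -252 + 126*o²)
48447 + b(211) = 48447 + (-252 + 126*211²) = 48447 + (-252 + 126*44521) = 48447 + (-252 + 5609646) = 48447 + 5609394 = 5657841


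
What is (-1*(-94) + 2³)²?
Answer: 10404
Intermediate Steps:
(-1*(-94) + 2³)² = (94 + 8)² = 102² = 10404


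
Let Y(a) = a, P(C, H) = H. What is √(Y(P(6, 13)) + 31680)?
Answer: √31693 ≈ 178.03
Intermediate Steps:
√(Y(P(6, 13)) + 31680) = √(13 + 31680) = √31693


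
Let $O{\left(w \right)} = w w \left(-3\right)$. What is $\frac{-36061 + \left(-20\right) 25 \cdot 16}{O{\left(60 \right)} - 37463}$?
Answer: $\frac{44061}{48263} \approx 0.91294$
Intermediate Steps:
$O{\left(w \right)} = - 3 w^{2}$ ($O{\left(w \right)} = w^{2} \left(-3\right) = - 3 w^{2}$)
$\frac{-36061 + \left(-20\right) 25 \cdot 16}{O{\left(60 \right)} - 37463} = \frac{-36061 + \left(-20\right) 25 \cdot 16}{- 3 \cdot 60^{2} - 37463} = \frac{-36061 - 8000}{\left(-3\right) 3600 - 37463} = \frac{-36061 - 8000}{-10800 - 37463} = - \frac{44061}{-48263} = \left(-44061\right) \left(- \frac{1}{48263}\right) = \frac{44061}{48263}$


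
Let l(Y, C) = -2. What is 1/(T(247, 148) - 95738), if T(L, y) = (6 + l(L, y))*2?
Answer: -1/95730 ≈ -1.0446e-5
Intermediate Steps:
T(L, y) = 8 (T(L, y) = (6 - 2)*2 = 4*2 = 8)
1/(T(247, 148) - 95738) = 1/(8 - 95738) = 1/(-95730) = -1/95730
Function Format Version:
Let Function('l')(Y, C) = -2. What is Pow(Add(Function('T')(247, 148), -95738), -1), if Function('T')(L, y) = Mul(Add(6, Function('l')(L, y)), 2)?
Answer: Rational(-1, 95730) ≈ -1.0446e-5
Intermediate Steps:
Function('T')(L, y) = 8 (Function('T')(L, y) = Mul(Add(6, -2), 2) = Mul(4, 2) = 8)
Pow(Add(Function('T')(247, 148), -95738), -1) = Pow(Add(8, -95738), -1) = Pow(-95730, -1) = Rational(-1, 95730)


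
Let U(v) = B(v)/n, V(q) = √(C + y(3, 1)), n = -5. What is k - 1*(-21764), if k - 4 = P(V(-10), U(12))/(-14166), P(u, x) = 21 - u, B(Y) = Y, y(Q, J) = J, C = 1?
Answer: 102788489/4722 + √2/14166 ≈ 21768.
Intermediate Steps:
V(q) = √2 (V(q) = √(1 + 1) = √2)
U(v) = -v/5 (U(v) = v/(-5) = v*(-⅕) = -v/5)
k = 18881/4722 + √2/14166 (k = 4 + (21 - √2)/(-14166) = 4 + (21 - √2)*(-1/14166) = 4 + (-7/4722 + √2/14166) = 18881/4722 + √2/14166 ≈ 3.9986)
k - 1*(-21764) = (18881/4722 + √2/14166) - 1*(-21764) = (18881/4722 + √2/14166) + 21764 = 102788489/4722 + √2/14166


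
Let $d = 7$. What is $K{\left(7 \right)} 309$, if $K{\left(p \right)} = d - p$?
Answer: $0$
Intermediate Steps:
$K{\left(p \right)} = 7 - p$
$K{\left(7 \right)} 309 = \left(7 - 7\right) 309 = 0 \cdot 309 = 0$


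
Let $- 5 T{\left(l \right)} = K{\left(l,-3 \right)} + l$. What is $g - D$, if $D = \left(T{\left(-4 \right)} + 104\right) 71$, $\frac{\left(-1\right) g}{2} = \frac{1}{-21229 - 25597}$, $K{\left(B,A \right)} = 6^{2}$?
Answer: $- \frac{811213619}{117065} \approx -6929.6$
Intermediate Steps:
$K{\left(B,A \right)} = 36$
$g = \frac{1}{23413}$ ($g = - \frac{2}{-21229 - 25597} = - \frac{2}{-46826} = \left(-2\right) \left(- \frac{1}{46826}\right) = \frac{1}{23413} \approx 4.2711 \cdot 10^{-5}$)
$T{\left(l \right)} = - \frac{36}{5} - \frac{l}{5}$ ($T{\left(l \right)} = - \frac{36 + l}{5} = - \frac{36}{5} - \frac{l}{5}$)
$D = \frac{34648}{5}$ ($D = \left(\left(- \frac{36}{5} - - \frac{4}{5}\right) + 104\right) 71 = \left(\left(- \frac{36}{5} + \frac{4}{5}\right) + 104\right) 71 = \left(- \frac{32}{5} + 104\right) 71 = \frac{488}{5} \cdot 71 = \frac{34648}{5} \approx 6929.6$)
$g - D = \frac{1}{23413} - \frac{34648}{5} = - \frac{811213619}{117065}$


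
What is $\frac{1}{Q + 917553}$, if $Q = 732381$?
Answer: $\frac{1}{1649934} \approx 6.0608 \cdot 10^{-7}$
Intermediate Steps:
$\frac{1}{Q + 917553} = \frac{1}{732381 + 917553} = \frac{1}{1649934}$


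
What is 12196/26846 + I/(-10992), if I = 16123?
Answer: -149389813/147545616 ≈ -1.0125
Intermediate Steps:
12196/26846 + I/(-10992) = 12196/26846 + 16123/(-10992) = 12196*(1/26846) + 16123*(-1/10992) = 6098/13423 - 16123/10992 = -149389813/147545616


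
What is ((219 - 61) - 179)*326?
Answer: -6846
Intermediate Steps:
((219 - 61) - 179)*326 = (158 - 179)*326 = -21*326 = -6846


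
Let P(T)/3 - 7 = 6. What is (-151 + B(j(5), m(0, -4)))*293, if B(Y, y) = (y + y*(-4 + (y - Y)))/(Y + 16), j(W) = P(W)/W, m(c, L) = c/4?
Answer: -44243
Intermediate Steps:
P(T) = 39 (P(T) = 21 + 3*6 = 21 + 18 = 39)
m(c, L) = c/4 (m(c, L) = c*(¼) = c/4)
j(W) = 39/W
B(Y, y) = (y + y*(-4 + y - Y))/(16 + Y)
(-151 + B(j(5), m(0, -4)))*293 = (-151 + ((¼)*0)*(-3 + (¼)*0 - 39/5)/(16 + 39/5))*293 = (-151 + 0*(-3 + 0 - 39/5)/(16 + 39*(⅕)))*293 = (-151 + 0*(-3 + 0 - 1*39/5)/(16 + 39/5))*293 = (-151 + 0*(-3 + 0 - 39/5)/(119/5))*293 = (-151 + 0*(5/119)*(-54/5))*293 = (-151 + 0)*293 = -151*293 = -44243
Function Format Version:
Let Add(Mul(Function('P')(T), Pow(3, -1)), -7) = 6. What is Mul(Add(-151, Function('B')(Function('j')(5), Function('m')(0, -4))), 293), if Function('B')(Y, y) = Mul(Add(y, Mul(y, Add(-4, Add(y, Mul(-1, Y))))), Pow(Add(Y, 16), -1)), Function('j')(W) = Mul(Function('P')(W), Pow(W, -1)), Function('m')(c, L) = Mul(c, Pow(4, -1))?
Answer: -44243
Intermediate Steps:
Function('P')(T) = 39 (Function('P')(T) = Add(21, Mul(3, 6)) = Add(21, 18) = 39)
Function('m')(c, L) = Mul(Rational(1, 4), c) (Function('m')(c, L) = Mul(c, Rational(1, 4)) = Mul(Rational(1, 4), c))
Function('j')(W) = Mul(39, Pow(W, -1))
Function('B')(Y, y) = Mul(Pow(Add(16, Y), -1), Add(y, Mul(y, Add(-4, y, Mul(-1, Y))))) (Function('B')(Y, y) = Mul(Add(y, Mul(y, Add(-4, y, Mul(-1, Y)))), Pow(Add(16, Y), -1)) = Mul(Pow(Add(16, Y), -1), Add(y, Mul(y, Add(-4, y, Mul(-1, Y))))))
Mul(Add(-151, Function('B')(Function('j')(5), Function('m')(0, -4))), 293) = Mul(Add(-151, Mul(Mul(Rational(1, 4), 0), Pow(Add(16, Mul(39, Pow(5, -1))), -1), Add(-3, Mul(Rational(1, 4), 0), Mul(-1, Mul(39, Pow(5, -1)))))), 293) = Mul(Add(-151, Mul(0, Pow(Add(16, Mul(39, Rational(1, 5))), -1), Add(-3, 0, Mul(-1, Mul(39, Rational(1, 5)))))), 293) = Mul(Add(-151, Mul(0, Pow(Add(16, Rational(39, 5)), -1), Add(-3, 0, Mul(-1, Rational(39, 5))))), 293) = Mul(Add(-151, Mul(0, Pow(Rational(119, 5), -1), Add(-3, 0, Rational(-39, 5)))), 293) = Mul(Add(-151, Mul(0, Rational(5, 119), Rational(-54, 5))), 293) = Mul(Add(-151, 0), 293) = Mul(-151, 293) = -44243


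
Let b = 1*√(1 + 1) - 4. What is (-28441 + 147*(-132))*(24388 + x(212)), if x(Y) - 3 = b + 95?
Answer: -1171341290 - 47845*√2 ≈ -1.1714e+9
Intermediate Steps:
b = -4 + √2 (b = 1*√2 - 4 = √2 - 4 = -4 + √2 ≈ -2.5858)
x(Y) = 94 + √2 (x(Y) = 3 + ((-4 + √2) + 95) = 3 + (91 + √2) = 94 + √2)
(-28441 + 147*(-132))*(24388 + x(212)) = (-28441 + 147*(-132))*(24388 + (94 + √2)) = (-28441 - 19404)*(24482 + √2) = -47845*(24482 + √2) = -1171341290 - 47845*√2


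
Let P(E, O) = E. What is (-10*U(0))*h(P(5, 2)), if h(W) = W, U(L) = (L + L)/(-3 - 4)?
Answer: 0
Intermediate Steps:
U(L) = -2*L/7 (U(L) = (2*L)/(-7) = (2*L)*(-1/7) = -2*L/7)
(-10*U(0))*h(P(5, 2)) = -(-20)*0/7*5 = -10*0*5 = 0*5 = 0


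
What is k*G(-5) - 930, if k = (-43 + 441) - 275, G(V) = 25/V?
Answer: -1545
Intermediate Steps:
k = 123 (k = 398 - 275 = 123)
k*G(-5) - 930 = 123*(25/(-5)) - 930 = 123*(25*(-⅕)) - 930 = 123*(-5) - 930 = -615 - 930 = -1545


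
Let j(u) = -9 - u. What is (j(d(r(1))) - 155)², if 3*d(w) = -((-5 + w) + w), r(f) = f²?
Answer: 27225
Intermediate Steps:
d(w) = 5/3 - 2*w/3 (d(w) = (-((-5 + w) + w))/3 = (-(-5 + 2*w))/3 = (5 - 2*w)/3 = 5/3 - 2*w/3)
(j(d(r(1))) - 155)² = ((-9 - (5/3 - ⅔*1²)) - 155)² = ((-9 - (5/3 - ⅔*1)) - 155)² = ((-9 - (5/3 - ⅔)) - 155)² = ((-9 - 1*1) - 155)² = ((-9 - 1) - 155)² = (-10 - 155)² = (-165)² = 27225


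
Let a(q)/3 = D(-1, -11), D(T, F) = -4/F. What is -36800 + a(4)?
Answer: -404788/11 ≈ -36799.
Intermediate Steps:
a(q) = 12/11 (a(q) = 3*(-4/(-11)) = 3*(-4*(-1/11)) = 3*(4/11) = 12/11)
-36800 + a(4) = -36800 + 12/11 = -404788/11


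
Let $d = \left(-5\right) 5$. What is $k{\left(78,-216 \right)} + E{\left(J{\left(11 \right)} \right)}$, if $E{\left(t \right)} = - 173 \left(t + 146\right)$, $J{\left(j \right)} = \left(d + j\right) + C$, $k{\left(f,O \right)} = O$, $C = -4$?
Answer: $-22360$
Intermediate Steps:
$d = -25$
$J{\left(j \right)} = -29 + j$ ($J{\left(j \right)} = \left(-25 + j\right) - 4 = -29 + j$)
$E{\left(t \right)} = -25258 - 173 t$ ($E{\left(t \right)} = - 173 \left(146 + t\right) = -25258 - 173 t$)
$k{\left(78,-216 \right)} + E{\left(J{\left(11 \right)} \right)} = -216 - \left(25258 + 173 \left(-29 + 11\right)\right) = -216 - 22144 = -22360$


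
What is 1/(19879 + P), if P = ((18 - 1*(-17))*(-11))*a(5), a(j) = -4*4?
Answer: 1/26039 ≈ 3.8404e-5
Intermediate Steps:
a(j) = -16
P = 6160 (P = ((18 - 1*(-17))*(-11))*(-16) = ((18 + 17)*(-11))*(-16) = (35*(-11))*(-16) = -385*(-16) = 6160)
1/(19879 + P) = 1/(19879 + 6160) = 1/26039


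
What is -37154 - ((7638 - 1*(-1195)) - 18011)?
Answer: -27976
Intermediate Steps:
-37154 - ((7638 - 1*(-1195)) - 18011) = -37154 - ((7638 + 1195) - 18011) = -37154 - (8833 - 18011) = -37154 - 1*(-9178) = -37154 + 9178 = -27976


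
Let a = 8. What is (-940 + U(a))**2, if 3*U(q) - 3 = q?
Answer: 7890481/9 ≈ 8.7672e+5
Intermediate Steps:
U(q) = 1 + q/3
(-940 + U(a))**2 = (-940 + (1 + (1/3)*8))**2 = (-940 + (1 + 8/3))**2 = (-940 + 11/3)**2 = (-2809/3)**2 = 7890481/9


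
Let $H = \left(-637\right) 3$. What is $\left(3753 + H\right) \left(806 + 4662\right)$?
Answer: $10072056$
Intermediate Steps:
$H = -1911$
$\left(3753 + H\right) \left(806 + 4662\right) = \left(3753 - 1911\right) \left(806 + 4662\right) = 1842 \cdot 5468 = 10072056$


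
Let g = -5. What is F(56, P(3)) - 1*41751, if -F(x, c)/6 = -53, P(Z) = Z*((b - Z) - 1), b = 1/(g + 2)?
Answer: -41433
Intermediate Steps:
b = -⅓ (b = 1/(-5 + 2) = 1/(-3) = -⅓ ≈ -0.33333)
P(Z) = Z*(-4/3 - Z) (P(Z) = Z*((-⅓ - Z) - 1) = Z*(-4/3 - Z))
F(x, c) = 318 (F(x, c) = -6*(-53) = 318)
F(56, P(3)) - 1*41751 = 318 - 1*41751 = 318 - 41751 = -41433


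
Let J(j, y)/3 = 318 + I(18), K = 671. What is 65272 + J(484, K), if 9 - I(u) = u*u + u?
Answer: 65227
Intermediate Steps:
I(u) = 9 - u - u² (I(u) = 9 - (u*u + u) = 9 - (u² + u) = 9 - (u + u²) = 9 + (-u - u²) = 9 - u - u²)
J(j, y) = -45 (J(j, y) = 3*(318 + (9 - 1*18 - 1*18²)) = 3*(318 + (9 - 18 - 1*324)) = 3*(318 + (9 - 18 - 324)) = 3*(318 - 333) = 3*(-15) = -45)
65272 + J(484, K) = 65272 - 45 = 65227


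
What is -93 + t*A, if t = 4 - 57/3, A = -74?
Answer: 1017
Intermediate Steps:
t = -15 (t = 4 - 57*⅓ = 4 - 19 = -15)
-93 + t*A = -93 - 15*(-74) = -93 + 1110 = 1017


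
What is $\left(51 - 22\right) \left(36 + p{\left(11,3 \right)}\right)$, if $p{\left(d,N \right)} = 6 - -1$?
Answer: $1247$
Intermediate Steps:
$p{\left(d,N \right)} = 7$ ($p{\left(d,N \right)} = 6 + 1 = 7$)
$\left(51 - 22\right) \left(36 + p{\left(11,3 \right)}\right) = \left(51 - 22\right) \left(36 + 7\right) = 29 \cdot 43 = 1247$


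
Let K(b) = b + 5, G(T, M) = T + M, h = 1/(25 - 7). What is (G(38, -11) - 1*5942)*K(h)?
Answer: -538265/18 ≈ -29904.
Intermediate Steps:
h = 1/18 ≈ 0.055556
G(T, M) = M + T
K(b) = 5 + b
(G(38, -11) - 1*5942)*K(h) = ((-11 + 38) - 1*5942)*(5 + 1/18) = (27 - 5942)*(91/18) = -5915*91/18 = -538265/18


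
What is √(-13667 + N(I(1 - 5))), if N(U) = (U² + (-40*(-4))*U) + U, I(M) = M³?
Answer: 5*I*√795 ≈ 140.98*I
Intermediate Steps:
N(U) = U² + 161*U (N(U) = (U² + 160*U) + U = U² + 161*U)
√(-13667 + N(I(1 - 5))) = √(-13667 + (1 - 5)³*(161 + (1 - 5)³)) = √(-13667 + (-4)³*(161 + (-4)³)) = √(-13667 - 64*(161 - 64)) = √(-13667 - 64*97) = √(-13667 - 6208) = √(-19875) = 5*I*√795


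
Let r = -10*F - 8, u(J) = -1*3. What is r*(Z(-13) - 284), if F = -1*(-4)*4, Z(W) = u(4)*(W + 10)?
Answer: 46200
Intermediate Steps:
u(J) = -3
Z(W) = -30 - 3*W (Z(W) = -3*(W + 10) = -3*(10 + W) = -30 - 3*W)
F = 16 (F = 4*4 = 16)
r = -168 (r = -10*16 - 8 = -160 - 8 = -168)
r*(Z(-13) - 284) = -168*((-30 - 3*(-13)) - 284) = -168*((-30 + 39) - 284) = -168*(9 - 284) = -168*(-275) = 46200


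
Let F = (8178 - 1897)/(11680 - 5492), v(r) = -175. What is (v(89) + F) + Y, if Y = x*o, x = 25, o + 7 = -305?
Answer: -49343019/6188 ≈ -7974.0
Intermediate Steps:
o = -312 (o = -7 - 305 = -312)
F = 6281/6188 ≈ 1.0150
Y = -7800 (Y = 25*(-312) = -7800)
(v(89) + F) + Y = (-175 + 6281/6188) - 7800 = -1076619/6188 - 7800 = -49343019/6188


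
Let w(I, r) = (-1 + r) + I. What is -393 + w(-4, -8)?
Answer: -406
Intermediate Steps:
w(I, r) = -1 + I + r
-393 + w(-4, -8) = -393 + (-1 - 4 - 8) = -393 - 13 = -406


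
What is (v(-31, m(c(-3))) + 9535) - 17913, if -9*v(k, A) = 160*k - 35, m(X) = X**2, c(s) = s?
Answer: -7823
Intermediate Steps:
v(k, A) = 35/9 - 160*k/9 (v(k, A) = -(160*k - 35)/9 = -(-35 + 160*k)/9 = 35/9 - 160*k/9)
(v(-31, m(c(-3))) + 9535) - 17913 = ((35/9 - 160/9*(-31)) + 9535) - 17913 = ((35/9 + 4960/9) + 9535) - 17913 = (555 + 9535) - 17913 = 10090 - 17913 = -7823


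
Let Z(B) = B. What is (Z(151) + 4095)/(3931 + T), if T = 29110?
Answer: 4246/33041 ≈ 0.12851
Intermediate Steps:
(Z(151) + 4095)/(3931 + T) = (151 + 4095)/(3931 + 29110) = 4246/33041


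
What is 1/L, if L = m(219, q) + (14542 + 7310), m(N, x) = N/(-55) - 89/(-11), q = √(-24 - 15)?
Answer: 55/1202086 ≈ 4.5754e-5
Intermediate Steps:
q = I*√39 (q = √(-39) = I*√39 ≈ 6.245*I)
m(N, x) = 89/11 - N/55 (m(N, x) = N*(-1/55) - 89*(-1/11) = -N/55 + 89/11 = 89/11 - N/55)
L = 1202086/55 (L = (89/11 - 1/55*219) + (14542 + 7310) = (89/11 - 219/55) + 21852 = 226/55 + 21852 = 1202086/55 ≈ 21856.)
1/L = 1/(1202086/55) = 55/1202086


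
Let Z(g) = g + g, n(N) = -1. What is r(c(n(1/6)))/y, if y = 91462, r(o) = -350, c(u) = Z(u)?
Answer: -25/6533 ≈ -0.0038267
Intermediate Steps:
Z(g) = 2*g
c(u) = 2*u
r(c(n(1/6)))/y = -350/91462 = -350*1/91462 = -25/6533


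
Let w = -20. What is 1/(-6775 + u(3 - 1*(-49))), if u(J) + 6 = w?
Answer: -1/6801 ≈ -0.00014704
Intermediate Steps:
u(J) = -26 (u(J) = -6 - 20 = -26)
1/(-6775 + u(3 - 1*(-49))) = 1/(-6775 - 26) = 1/(-6801) = -1/6801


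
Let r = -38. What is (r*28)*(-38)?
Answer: 40432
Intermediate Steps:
(r*28)*(-38) = -38*28*(-38) = -1064*(-38) = 40432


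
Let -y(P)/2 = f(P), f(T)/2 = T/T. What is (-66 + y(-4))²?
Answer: 4900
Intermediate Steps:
f(T) = 2 (f(T) = 2*(T/T) = 2*1 = 2)
y(P) = -4 (y(P) = -2*2 = -4)
(-66 + y(-4))² = (-66 - 4)² = (-70)² = 4900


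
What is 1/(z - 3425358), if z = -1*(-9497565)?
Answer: 1/6072207 ≈ 1.6468e-7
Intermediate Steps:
z = 9497565
1/(z - 3425358) = 1/(9497565 - 3425358) = 1/6072207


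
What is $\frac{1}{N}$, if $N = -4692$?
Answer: $- \frac{1}{4692} \approx -0.00021313$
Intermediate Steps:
$\frac{1}{N} = \frac{1}{-4692} = - \frac{1}{4692}$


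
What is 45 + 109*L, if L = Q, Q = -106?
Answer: -11509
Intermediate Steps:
L = -106
45 + 109*L = 45 + 109*(-106) = 45 - 11554 = -11509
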